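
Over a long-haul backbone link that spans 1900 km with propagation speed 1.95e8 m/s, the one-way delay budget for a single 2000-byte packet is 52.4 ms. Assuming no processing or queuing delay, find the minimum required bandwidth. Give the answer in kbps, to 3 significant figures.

375 kbps

L = 16000 bits.
Propagation delay = 1900000 / 195000000 = 9.74359 ms.
Transmission budget = 52.4 − 9.74359 = 42.6564 ms.
R ≥ L / t_tx = 16000 bits / 0.0426564 s = 375 kbps.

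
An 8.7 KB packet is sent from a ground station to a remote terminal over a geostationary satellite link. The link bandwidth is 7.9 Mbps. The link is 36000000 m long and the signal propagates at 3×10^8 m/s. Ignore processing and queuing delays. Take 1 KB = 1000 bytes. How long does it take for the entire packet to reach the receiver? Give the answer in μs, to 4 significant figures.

128800 μs

L = 69600 bits.
Transmission delay = L/R = 69600 / 7900000 = 8810.13 μs.
Propagation delay = d/s = 36000000 m / 300000000 m/s = 120000 μs.
Total = 128800 μs.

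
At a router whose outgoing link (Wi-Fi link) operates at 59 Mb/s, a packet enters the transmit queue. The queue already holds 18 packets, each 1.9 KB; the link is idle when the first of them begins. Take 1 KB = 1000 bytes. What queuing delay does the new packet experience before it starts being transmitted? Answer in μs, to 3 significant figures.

4640 μs

Each queued packet: L/R = 15200/59000000 = 257.627 μs.
18 queued → 4637.29 μs.
Queuing delay = 4640 μs.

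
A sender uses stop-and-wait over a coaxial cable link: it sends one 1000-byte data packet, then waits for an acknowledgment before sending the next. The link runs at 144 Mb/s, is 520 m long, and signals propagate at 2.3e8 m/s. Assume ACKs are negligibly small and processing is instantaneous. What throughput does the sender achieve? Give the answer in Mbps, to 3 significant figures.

t_tx = L/R = 8000/144000000 = 5.55556e-05 s.
t_prop = 520/2.3e+08 = 2.26087e-06 s; RTT = 4.52174e-06 s.
Cycle = t_tx + RTT = 6.00773e-05 s.
Throughput = L / cycle = 8000 / 6.00773e-05 = 133 Mbps.

133 Mbps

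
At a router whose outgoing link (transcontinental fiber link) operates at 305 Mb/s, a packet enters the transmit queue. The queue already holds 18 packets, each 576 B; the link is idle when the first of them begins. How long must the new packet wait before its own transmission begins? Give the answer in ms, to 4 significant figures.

0.2719 ms

Each queued packet: L/R = 4608/305000000 = 0.0151082 ms.
18 queued → 0.271948 ms.
Queuing delay = 0.2719 ms.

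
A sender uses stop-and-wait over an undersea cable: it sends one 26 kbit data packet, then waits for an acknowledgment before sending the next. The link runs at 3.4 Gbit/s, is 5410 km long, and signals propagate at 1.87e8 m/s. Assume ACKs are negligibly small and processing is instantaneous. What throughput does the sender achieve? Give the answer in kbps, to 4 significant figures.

449.3 kbps

t_tx = L/R = 26000/3400000000 = 7.64706e-06 s.
t_prop = 5410000/187000000 = 0.0289305 s; RTT = 0.057861 s.
Cycle = t_tx + RTT = 0.0578686 s.
Throughput = L / cycle = 26000 / 0.0578686 = 449.3 kbps.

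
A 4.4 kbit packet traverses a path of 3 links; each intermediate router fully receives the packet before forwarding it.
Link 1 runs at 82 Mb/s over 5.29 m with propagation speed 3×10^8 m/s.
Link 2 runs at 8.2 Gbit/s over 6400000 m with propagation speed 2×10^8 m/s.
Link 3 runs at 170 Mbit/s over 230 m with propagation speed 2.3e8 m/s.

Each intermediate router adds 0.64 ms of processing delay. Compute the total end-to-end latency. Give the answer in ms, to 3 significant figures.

L = 4400 bits.
Transmission delays (L/R per hop): 0.0536585, 0.000536585, 0.0258824 ms; sum = 0.0800775 ms.
Propagation delays (d/s per hop): 1.76333e-05, 32, 0.001 ms; sum = 32.001 ms.
Processing at 2 router(s): 2 × 0.64 ms = 1.28 ms.
End-to-end = 33.4 ms.

33.4 ms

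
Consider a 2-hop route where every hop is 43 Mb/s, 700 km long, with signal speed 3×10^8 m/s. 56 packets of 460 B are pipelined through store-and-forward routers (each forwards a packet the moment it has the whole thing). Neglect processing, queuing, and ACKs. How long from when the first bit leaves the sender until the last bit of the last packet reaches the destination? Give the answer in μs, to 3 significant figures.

9540 μs

Per-hop transmission t_tx = L/R = 3680/43000000 = 85.5814 μs.
Per-hop propagation t_prop = 700000/300000000 = 2333.33 μs.
Pipeline fill: first packet needs 2·t_tx to clear all hops; remaining 55 packets each add one t_tx.
Total = (2+56-1)·t_tx + 2·t_prop = 57·85.5814 + 2·2333.33 = 9540 μs.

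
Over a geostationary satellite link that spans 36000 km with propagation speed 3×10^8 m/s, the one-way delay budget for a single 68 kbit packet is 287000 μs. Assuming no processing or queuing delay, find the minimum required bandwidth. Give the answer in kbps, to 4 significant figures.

407.2 kbps

Propagation delay = 36000000 / 300000000 = 120000 μs.
Transmission budget = 287000 − 120000 = 167000 μs.
R ≥ L / t_tx = 68000 bits / 0.167 s = 407.2 kbps.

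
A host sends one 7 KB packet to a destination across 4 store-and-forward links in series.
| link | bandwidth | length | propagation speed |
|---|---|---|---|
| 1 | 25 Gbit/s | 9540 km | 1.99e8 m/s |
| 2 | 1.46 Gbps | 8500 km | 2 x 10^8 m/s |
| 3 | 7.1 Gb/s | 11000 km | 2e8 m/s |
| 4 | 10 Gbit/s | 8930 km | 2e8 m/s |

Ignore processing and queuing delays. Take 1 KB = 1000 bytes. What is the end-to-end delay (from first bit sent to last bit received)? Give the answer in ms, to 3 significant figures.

190 ms

L = 56000 bits.
Transmission delays (L/R per hop): 0.00224, 0.0383562, 0.00788732, 0.0056 ms; sum = 0.0540835 ms.
Propagation delays (d/s per hop): 47.9397, 42.5, 55, 44.65 ms; sum = 190.09 ms.
End-to-end = 190 ms.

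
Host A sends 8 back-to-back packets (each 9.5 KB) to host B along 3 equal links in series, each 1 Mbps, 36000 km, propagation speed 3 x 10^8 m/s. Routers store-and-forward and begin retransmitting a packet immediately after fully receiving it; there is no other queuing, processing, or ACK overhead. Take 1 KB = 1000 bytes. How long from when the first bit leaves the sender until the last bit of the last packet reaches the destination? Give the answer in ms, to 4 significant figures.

1120 ms

Per-hop transmission t_tx = L/R = 76000/1000000 = 76 ms.
Per-hop propagation t_prop = 36000000/300000000 = 120 ms.
Pipeline fill: first packet needs 3·t_tx to clear all hops; remaining 7 packets each add one t_tx.
Total = (3+8-1)·t_tx + 3·t_prop = 10·76 + 3·120 = 1120 ms.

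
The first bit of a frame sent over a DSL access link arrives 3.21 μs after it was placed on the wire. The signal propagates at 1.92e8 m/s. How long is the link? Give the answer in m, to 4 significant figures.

616.3 m

d = s × t_prop = 192000000 × 3.21e-06 = 616.3 m.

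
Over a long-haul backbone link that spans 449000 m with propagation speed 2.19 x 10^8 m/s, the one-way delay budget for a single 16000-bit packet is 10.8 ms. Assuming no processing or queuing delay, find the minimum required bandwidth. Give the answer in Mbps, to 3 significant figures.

Propagation delay = 449000 / 219000000 = 2.05023 ms.
Transmission budget = 10.8 − 2.05023 = 8.74977 ms.
R ≥ L / t_tx = 16000 bits / 0.00874977 s = 1.83 Mbps.

1.83 Mbps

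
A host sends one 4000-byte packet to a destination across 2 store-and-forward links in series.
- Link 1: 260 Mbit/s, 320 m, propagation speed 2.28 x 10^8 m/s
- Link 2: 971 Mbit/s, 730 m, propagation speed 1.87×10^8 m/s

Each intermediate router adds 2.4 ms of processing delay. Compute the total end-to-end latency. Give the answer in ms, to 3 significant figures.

2.56 ms

L = 4000 × 8 = 32000 bits.
Transmission delays (L/R per hop): 0.123077, 0.0329557 ms; sum = 0.156033 ms.
Propagation delays (d/s per hop): 0.00140351, 0.00390374 ms; sum = 0.00530725 ms.
Processing at 1 router(s): 1 × 2.4 ms = 2.4 ms.
End-to-end = 2.56 ms.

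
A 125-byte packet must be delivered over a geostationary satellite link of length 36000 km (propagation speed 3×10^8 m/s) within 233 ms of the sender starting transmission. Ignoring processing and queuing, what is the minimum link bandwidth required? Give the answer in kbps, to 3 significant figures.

L = 1000 bits.
Propagation delay = 36000000 / 300000000 = 120 ms.
Transmission budget = 233 − 120 = 113 ms.
R ≥ L / t_tx = 1000 bits / 0.113 s = 8.85 kbps.

8.85 kbps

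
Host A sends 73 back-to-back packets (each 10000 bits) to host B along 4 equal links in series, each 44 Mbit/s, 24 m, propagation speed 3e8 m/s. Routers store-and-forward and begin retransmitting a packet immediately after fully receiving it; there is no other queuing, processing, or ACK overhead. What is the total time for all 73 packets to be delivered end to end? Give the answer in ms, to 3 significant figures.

Per-hop transmission t_tx = L/R = 10000/44000000 = 0.227273 ms.
Per-hop propagation t_prop = 24/300000000 = 8e-05 ms.
Pipeline fill: first packet needs 4·t_tx to clear all hops; remaining 72 packets each add one t_tx.
Total = (4+73-1)·t_tx + 4·t_prop = 76·0.227273 + 4·8e-05 = 17.3 ms.

17.3 ms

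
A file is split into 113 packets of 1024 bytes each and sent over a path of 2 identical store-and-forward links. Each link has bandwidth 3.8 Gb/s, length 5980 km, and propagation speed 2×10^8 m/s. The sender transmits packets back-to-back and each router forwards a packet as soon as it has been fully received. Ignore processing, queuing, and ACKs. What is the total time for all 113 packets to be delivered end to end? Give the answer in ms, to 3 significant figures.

60.0 ms

Per-hop transmission t_tx = L/R = 8192/3800000000 = 0.00215579 ms.
Per-hop propagation t_prop = 5980000/200000000 = 29.9 ms.
Pipeline fill: first packet needs 2·t_tx to clear all hops; remaining 112 packets each add one t_tx.
Total = (2+113-1)·t_tx + 2·t_prop = 114·0.00215579 + 2·29.9 = 60.0 ms.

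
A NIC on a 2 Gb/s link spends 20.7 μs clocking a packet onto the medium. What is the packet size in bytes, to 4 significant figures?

5175 bytes

L = R × t_tx = 2000000000 b/s × 2.07e-05 s = 41400 bits.
In bytes: 41400 / 8 = 5175 bytes.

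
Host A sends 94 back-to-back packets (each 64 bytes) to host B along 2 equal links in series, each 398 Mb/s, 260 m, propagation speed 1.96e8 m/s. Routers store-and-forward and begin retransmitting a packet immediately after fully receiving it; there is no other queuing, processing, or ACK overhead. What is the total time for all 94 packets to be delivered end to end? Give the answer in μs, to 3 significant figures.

Per-hop transmission t_tx = L/R = 512/398000000 = 1.28643 μs.
Per-hop propagation t_prop = 260/196000000 = 1.32653 μs.
Pipeline fill: first packet needs 2·t_tx to clear all hops; remaining 93 packets each add one t_tx.
Total = (2+94-1)·t_tx + 2·t_prop = 95·1.28643 + 2·1.32653 = 125 μs.

125 μs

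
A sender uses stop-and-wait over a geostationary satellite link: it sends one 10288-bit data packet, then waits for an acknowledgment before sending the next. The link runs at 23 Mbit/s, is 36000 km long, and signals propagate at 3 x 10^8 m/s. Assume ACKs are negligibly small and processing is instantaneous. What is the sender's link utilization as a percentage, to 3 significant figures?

0.186 %

t_tx = L/R = 10288/23000000 = 0.000447304 s.
t_prop = 36000000/300000000 = 0.12 s; RTT = 0.24 s.
Cycle = t_tx + RTT = 0.240447 s.
Utilization = t_tx / cycle = 0.000447304/0.240447 = 0.186 %.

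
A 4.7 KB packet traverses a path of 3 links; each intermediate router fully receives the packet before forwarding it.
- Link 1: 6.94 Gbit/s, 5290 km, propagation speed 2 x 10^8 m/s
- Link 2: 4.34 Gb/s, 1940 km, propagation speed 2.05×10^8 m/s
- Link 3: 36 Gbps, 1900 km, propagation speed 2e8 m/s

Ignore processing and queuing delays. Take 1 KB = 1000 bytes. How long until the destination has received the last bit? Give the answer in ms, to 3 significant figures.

L = 37600 bits.
Transmission delays (L/R per hop): 0.00541787, 0.00866359, 0.00104444 ms; sum = 0.0151259 ms.
Propagation delays (d/s per hop): 26.45, 9.46341, 9.5 ms; sum = 45.4134 ms.
End-to-end = 45.4 ms.

45.4 ms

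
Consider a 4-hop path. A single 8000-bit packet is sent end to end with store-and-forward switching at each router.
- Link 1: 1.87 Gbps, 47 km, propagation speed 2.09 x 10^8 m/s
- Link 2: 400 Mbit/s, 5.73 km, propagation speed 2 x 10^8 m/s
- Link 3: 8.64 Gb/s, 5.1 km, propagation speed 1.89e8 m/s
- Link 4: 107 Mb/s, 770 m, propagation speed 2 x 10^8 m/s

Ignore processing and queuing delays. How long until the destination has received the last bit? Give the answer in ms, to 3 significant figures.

Transmission delays (L/R per hop): 0.00427807, 0.02, 0.000925926, 0.0747664 ms; sum = 0.0999704 ms.
Propagation delays (d/s per hop): 0.22488, 0.02865, 0.0269841, 0.00385 ms; sum = 0.284365 ms.
End-to-end = 0.384 ms.

0.384 ms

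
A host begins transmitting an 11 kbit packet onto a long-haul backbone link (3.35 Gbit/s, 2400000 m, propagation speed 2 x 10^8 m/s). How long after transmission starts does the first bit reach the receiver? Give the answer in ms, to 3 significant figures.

12.0 ms

First bit experiences only propagation delay: d/s = 2400000/200000000 = 12.0 ms.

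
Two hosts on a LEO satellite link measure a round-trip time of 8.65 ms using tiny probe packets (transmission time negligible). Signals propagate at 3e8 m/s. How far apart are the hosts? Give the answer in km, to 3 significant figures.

1300 km

One-way propagation = RTT/2 = 4.325 ms.
d = s × t = 300000000 × 0.004325 = 1300 km.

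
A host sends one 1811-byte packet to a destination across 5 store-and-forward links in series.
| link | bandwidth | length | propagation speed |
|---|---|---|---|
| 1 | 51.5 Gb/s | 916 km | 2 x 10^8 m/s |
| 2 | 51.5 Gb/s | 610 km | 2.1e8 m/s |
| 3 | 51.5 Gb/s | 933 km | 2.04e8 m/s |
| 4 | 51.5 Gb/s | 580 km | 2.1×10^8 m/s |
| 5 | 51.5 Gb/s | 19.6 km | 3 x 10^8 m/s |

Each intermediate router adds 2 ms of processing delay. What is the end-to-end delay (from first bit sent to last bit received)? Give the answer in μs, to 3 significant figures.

L = 1811 × 8 = 14488 bits.
Transmission delay per hop = L/R = 14488/51500000000 = 0.28132 μs; 5 hops → 1.4066 μs.
Propagation delays (d/s per hop): 4580, 2904.76, 4573.53, 2761.9, 65.3333 μs; sum = 14885.5 μs.
Processing at 4 router(s): 4 × 2 ms = 8000 μs.
End-to-end = 22900 μs.

22900 μs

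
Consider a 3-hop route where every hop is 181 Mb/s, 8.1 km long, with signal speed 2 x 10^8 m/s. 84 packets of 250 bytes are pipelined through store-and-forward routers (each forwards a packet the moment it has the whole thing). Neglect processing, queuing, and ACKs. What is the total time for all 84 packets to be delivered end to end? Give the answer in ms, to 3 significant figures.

Per-hop transmission t_tx = L/R = 2000/181000000 = 0.0110497 ms.
Per-hop propagation t_prop = 8100/200000000 = 0.0405 ms.
Pipeline fill: first packet needs 3·t_tx to clear all hops; remaining 83 packets each add one t_tx.
Total = (3+84-1)·t_tx + 3·t_prop = 86·0.0110497 + 3·0.0405 = 1.07 ms.

1.07 ms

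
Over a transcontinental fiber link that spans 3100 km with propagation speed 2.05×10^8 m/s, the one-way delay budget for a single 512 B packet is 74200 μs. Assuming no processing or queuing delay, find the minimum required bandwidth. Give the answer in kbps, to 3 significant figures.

L = 4096 bits.
Propagation delay = 3100000 / 2.05e+08 = 15122 μs.
Transmission budget = 74200 − 15122 = 59078 μs.
R ≥ L / t_tx = 4096 bits / 0.059078 s = 69.3 kbps.

69.3 kbps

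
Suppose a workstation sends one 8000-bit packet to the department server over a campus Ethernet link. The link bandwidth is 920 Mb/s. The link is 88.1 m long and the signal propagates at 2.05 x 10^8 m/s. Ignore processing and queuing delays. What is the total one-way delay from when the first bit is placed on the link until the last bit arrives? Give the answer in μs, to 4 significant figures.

Transmission delay = L/R = 8000 / 920000000 = 8.69565 μs.
Propagation delay = d/s = 88.1 m / 2.05e+08 m/s = 0.429756 μs.
Total = 9.125 μs.

9.125 μs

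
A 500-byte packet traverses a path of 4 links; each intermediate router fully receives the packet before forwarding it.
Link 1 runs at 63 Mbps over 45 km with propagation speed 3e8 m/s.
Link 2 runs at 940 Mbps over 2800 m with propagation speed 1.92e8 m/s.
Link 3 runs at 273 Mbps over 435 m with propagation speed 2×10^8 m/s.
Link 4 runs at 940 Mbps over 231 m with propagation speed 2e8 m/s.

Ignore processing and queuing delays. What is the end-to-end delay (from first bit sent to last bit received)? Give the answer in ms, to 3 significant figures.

L = 500 × 8 = 4000 bits.
Transmission delays (L/R per hop): 0.0634921, 0.00425532, 0.014652, 0.00425532 ms; sum = 0.0866547 ms.
Propagation delays (d/s per hop): 0.15, 0.0145833, 0.002175, 0.001155 ms; sum = 0.167913 ms.
End-to-end = 0.255 ms.

0.255 ms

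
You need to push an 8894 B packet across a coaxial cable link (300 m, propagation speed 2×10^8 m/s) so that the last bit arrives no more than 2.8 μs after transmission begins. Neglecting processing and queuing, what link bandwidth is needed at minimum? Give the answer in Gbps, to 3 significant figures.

54.7 Gbps

L = 71152 bits.
Propagation delay = 300 / 200000000 = 1.5 μs.
Transmission budget = 2.8 − 1.5 = 1.3 μs.
R ≥ L / t_tx = 71152 bits / 1.3e-06 s = 54.7 Gbps.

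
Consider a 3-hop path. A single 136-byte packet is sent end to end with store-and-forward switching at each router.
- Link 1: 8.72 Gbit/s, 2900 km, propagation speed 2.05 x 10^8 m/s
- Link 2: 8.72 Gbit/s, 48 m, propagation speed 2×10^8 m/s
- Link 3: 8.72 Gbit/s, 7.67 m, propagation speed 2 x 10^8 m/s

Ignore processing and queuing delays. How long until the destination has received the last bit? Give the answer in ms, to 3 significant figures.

14.1 ms

L = 136 × 8 = 1088 bits.
Transmission delay per hop = L/R = 1088/8720000000 = 0.000124771 ms; 3 hops → 0.000374312 ms.
Propagation delays (d/s per hop): 14.1463, 0.00024, 3.835e-05 ms; sum = 14.1466 ms.
End-to-end = 14.1 ms.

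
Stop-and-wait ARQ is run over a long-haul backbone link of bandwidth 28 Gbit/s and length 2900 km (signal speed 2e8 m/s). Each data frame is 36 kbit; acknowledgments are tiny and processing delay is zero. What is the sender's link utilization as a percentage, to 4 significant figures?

t_tx = L/R = 36000/28000000000 = 1.28571e-06 s.
t_prop = 2900000/200000000 = 0.0145 s; RTT = 0.029 s.
Cycle = t_tx + RTT = 0.0290013 s.
Utilization = t_tx / cycle = 1.28571e-06/0.0290013 = 0.004433 %.

0.004433 %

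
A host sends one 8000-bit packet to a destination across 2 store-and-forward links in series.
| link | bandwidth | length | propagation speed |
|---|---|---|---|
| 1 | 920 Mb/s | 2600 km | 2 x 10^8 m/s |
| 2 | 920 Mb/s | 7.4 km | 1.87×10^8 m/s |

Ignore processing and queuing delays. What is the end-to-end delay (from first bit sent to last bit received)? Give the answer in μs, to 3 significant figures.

13100 μs

Transmission delay per hop = L/R = 8000/920000000 = 8.69565 μs; 2 hops → 17.3913 μs.
Propagation delays (d/s per hop): 13000, 39.5722 μs; sum = 13039.6 μs.
End-to-end = 13100 μs.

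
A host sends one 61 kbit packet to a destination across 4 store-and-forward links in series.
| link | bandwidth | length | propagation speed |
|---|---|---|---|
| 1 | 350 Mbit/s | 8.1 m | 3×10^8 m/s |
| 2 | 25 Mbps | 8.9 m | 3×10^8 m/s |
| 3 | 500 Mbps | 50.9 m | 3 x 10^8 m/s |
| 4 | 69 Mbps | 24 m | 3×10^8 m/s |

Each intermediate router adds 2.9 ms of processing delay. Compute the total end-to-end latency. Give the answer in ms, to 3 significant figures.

12.3 ms

L = 61000 bits.
Transmission delays (L/R per hop): 0.174286, 2.44, 0.122, 0.884058 ms; sum = 3.62034 ms.
Propagation delays (d/s per hop): 2.7e-05, 2.96667e-05, 0.000169667, 8e-05 ms; sum = 0.000306333 ms.
Processing at 3 router(s): 3 × 2.9 ms = 8.7 ms.
End-to-end = 12.3 ms.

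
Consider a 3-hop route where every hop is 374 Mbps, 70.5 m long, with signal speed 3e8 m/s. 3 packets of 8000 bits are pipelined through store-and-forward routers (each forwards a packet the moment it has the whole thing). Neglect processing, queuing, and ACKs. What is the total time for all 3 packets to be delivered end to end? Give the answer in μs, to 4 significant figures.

Per-hop transmission t_tx = L/R = 8000/374000000 = 21.3904 μs.
Per-hop propagation t_prop = 70.5/300000000 = 0.235 μs.
Pipeline fill: first packet needs 3·t_tx to clear all hops; remaining 2 packets each add one t_tx.
Total = (3+3-1)·t_tx + 3·t_prop = 5·21.3904 + 3·0.235 = 107.7 μs.

107.7 μs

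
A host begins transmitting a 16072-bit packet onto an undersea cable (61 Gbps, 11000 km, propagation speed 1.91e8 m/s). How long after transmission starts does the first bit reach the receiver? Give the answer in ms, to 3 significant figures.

First bit experiences only propagation delay: d/s = 11000000/191000000 = 57.6 ms.

57.6 ms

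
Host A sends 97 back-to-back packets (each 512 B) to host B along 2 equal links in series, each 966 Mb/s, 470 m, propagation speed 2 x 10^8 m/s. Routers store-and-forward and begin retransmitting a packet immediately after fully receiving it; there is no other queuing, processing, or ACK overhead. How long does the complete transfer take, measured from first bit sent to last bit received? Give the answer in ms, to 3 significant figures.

Per-hop transmission t_tx = L/R = 4096/966000000 = 0.00424017 ms.
Per-hop propagation t_prop = 470/200000000 = 0.00235 ms.
Pipeline fill: first packet needs 2·t_tx to clear all hops; remaining 96 packets each add one t_tx.
Total = (2+97-1)·t_tx + 2·t_prop = 98·0.00424017 + 2·0.00235 = 0.420 ms.

0.420 ms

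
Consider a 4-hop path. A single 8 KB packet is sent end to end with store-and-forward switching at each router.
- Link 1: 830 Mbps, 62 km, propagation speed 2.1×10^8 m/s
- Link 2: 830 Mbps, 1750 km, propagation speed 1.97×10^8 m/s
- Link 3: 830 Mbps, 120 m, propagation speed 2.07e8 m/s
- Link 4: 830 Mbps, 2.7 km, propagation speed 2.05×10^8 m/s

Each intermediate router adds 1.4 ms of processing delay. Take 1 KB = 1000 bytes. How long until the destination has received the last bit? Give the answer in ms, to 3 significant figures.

L = 64000 bits.
Transmission delay per hop = L/R = 64000/830000000 = 0.0771084 ms; 4 hops → 0.308434 ms.
Propagation delays (d/s per hop): 0.295238, 8.88325, 0.00057971, 0.0131707 ms; sum = 9.19224 ms.
Processing at 3 router(s): 3 × 1.4 ms = 4.2 ms.
End-to-end = 13.7 ms.

13.7 ms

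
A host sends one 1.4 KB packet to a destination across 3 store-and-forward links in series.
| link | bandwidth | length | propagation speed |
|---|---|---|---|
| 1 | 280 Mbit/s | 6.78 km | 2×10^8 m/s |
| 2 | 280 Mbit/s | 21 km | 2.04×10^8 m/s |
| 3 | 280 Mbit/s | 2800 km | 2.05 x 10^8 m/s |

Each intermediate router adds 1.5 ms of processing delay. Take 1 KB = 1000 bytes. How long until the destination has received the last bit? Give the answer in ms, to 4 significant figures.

L = 11200 bits.
Transmission delay per hop = L/R = 11200/280000000 = 0.04 ms; 3 hops → 0.12 ms.
Propagation delays (d/s per hop): 0.0339, 0.102941, 13.6585 ms; sum = 13.7954 ms.
Processing at 2 router(s): 2 × 1.5 ms = 3 ms.
End-to-end = 16.92 ms.

16.92 ms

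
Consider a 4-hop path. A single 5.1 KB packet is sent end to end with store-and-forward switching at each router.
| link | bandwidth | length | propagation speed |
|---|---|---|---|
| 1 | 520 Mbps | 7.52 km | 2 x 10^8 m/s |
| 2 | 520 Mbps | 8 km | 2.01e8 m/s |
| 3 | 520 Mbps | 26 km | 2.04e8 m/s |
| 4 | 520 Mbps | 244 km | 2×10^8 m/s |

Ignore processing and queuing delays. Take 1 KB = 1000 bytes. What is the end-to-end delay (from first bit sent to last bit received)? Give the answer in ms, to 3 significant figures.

1.74 ms

L = 40800 bits.
Transmission delay per hop = L/R = 40800/520000000 = 0.0784615 ms; 4 hops → 0.313846 ms.
Propagation delays (d/s per hop): 0.0376, 0.039801, 0.127451, 1.22 ms; sum = 1.42485 ms.
End-to-end = 1.74 ms.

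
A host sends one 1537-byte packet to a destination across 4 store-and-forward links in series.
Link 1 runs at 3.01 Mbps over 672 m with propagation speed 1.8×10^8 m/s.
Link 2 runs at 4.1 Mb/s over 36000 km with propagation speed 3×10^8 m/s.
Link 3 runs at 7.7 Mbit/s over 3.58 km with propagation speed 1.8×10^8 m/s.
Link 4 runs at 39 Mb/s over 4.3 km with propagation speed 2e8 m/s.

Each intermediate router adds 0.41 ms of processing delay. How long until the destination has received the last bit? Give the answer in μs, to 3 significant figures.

130000 μs

L = 1537 × 8 = 12296 bits.
Transmission delays (L/R per hop): 4085.05, 2999.02, 1596.88, 315.282 μs; sum = 8996.24 μs.
Propagation delays (d/s per hop): 3.73333, 120000, 19.8889, 21.5 μs; sum = 120045 μs.
Processing at 3 router(s): 3 × 0.41 ms = 1230 μs.
End-to-end = 130000 μs.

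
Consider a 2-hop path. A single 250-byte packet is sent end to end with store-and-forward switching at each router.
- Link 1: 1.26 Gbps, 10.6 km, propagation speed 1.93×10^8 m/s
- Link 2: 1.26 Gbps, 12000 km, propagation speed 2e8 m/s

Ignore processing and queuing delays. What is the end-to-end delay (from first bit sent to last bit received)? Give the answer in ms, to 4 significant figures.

60.06 ms

L = 250 × 8 = 2000 bits.
Transmission delay per hop = L/R = 2000/1260000000 = 0.0015873 ms; 2 hops → 0.0031746 ms.
Propagation delays (d/s per hop): 0.0549223, 60 ms; sum = 60.0549 ms.
End-to-end = 60.06 ms.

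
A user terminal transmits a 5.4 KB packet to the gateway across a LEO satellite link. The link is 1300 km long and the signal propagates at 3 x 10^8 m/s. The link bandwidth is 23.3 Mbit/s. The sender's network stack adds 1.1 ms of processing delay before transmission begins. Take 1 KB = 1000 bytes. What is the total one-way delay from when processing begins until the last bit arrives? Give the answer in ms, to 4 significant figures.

L = 43200 bits.
Transmission delay = L/R = 43200 / 23300000 = 1.85408 ms.
Propagation delay = d/s = 1300000 m / 300000000 m/s = 4.33333 ms.
Plus processing delay 1.1 ms = 1.1 ms.
Total = 7.287 ms.

7.287 ms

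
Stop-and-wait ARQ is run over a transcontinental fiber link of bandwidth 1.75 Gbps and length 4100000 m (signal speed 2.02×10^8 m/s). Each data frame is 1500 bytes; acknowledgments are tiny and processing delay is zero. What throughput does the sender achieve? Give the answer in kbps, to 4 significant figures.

t_tx = L/R = 12000/1750000000 = 6.85714e-06 s.
t_prop = 4100000/202000000 = 0.020297 s; RTT = 0.0405941 s.
Cycle = t_tx + RTT = 0.0406009 s.
Throughput = L / cycle = 12000 / 0.0406009 = 295.6 kbps.

295.6 kbps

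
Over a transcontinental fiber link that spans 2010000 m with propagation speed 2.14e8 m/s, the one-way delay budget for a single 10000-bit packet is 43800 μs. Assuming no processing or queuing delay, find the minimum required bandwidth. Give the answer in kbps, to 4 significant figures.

290.6 kbps

Propagation delay = 2010000 / 214000000 = 9392.52 μs.
Transmission budget = 43800 − 9392.52 = 34407.5 μs.
R ≥ L / t_tx = 10000 bits / 0.0344075 s = 290.6 kbps.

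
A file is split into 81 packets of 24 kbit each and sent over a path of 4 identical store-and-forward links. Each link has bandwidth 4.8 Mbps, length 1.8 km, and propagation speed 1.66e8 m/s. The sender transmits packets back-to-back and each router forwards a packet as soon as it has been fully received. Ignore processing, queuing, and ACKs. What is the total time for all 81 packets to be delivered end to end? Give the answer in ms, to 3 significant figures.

Per-hop transmission t_tx = L/R = 24000/4800000 = 5 ms.
Per-hop propagation t_prop = 1800/166000000 = 0.0108434 ms.
Pipeline fill: first packet needs 4·t_tx to clear all hops; remaining 80 packets each add one t_tx.
Total = (4+81-1)·t_tx + 4·t_prop = 84·5 + 4·0.0108434 = 420 ms.

420 ms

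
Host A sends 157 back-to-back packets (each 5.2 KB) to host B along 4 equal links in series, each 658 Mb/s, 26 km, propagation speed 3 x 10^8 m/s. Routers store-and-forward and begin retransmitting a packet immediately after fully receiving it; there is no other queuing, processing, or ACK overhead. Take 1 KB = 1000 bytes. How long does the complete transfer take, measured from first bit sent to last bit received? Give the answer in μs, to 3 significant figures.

Per-hop transmission t_tx = L/R = 41600/658000000 = 63.2219 μs.
Per-hop propagation t_prop = 26000/300000000 = 86.6667 μs.
Pipeline fill: first packet needs 4·t_tx to clear all hops; remaining 156 packets each add one t_tx.
Total = (4+157-1)·t_tx + 4·t_prop = 160·63.2219 + 4·86.6667 = 10500 μs.

10500 μs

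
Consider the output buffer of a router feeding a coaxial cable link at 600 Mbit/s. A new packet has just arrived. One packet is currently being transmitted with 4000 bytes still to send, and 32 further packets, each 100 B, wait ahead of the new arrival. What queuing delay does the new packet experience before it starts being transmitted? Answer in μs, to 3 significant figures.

Each queued packet: L/R = 800/600000000 = 1.33333 μs.
32 queued → 42.6667 μs.
Plus remaining 32000 bits of current packet: 53.3333 μs.
Queuing delay = 96.0 μs.

96.0 μs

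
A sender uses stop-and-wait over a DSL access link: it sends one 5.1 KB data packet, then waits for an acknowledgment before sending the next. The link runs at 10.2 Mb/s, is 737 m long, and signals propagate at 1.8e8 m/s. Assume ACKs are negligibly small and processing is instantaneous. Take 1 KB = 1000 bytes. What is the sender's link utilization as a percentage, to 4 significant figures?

t_tx = L/R = 40800/10200000 = 0.004 s.
t_prop = 737/180000000 = 4.09444e-06 s; RTT = 8.18889e-06 s.
Cycle = t_tx + RTT = 0.00400819 s.
Utilization = t_tx / cycle = 0.004/0.00400819 = 99.80 %.

99.80 %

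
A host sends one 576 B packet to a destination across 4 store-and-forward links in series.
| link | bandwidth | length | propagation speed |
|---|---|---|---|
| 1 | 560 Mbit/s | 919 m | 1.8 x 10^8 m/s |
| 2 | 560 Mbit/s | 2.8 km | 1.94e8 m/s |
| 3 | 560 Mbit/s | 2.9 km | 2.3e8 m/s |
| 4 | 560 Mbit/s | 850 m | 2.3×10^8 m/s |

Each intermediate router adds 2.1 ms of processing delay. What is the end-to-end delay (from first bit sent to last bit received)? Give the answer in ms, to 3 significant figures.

L = 576 × 8 = 4608 bits.
Transmission delay per hop = L/R = 4608/560000000 = 0.00822857 ms; 4 hops → 0.0329143 ms.
Propagation delays (d/s per hop): 0.00510556, 0.014433, 0.0126087, 0.00369565 ms; sum = 0.0358429 ms.
Processing at 3 router(s): 3 × 2.1 ms = 6.3 ms.
End-to-end = 6.37 ms.

6.37 ms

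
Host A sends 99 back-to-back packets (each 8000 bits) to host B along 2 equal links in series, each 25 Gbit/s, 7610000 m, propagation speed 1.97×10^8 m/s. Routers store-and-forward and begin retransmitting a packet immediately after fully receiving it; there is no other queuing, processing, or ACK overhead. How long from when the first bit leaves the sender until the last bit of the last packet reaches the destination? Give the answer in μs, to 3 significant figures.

77300 μs

Per-hop transmission t_tx = L/R = 8000/25000000000 = 0.32 μs.
Per-hop propagation t_prop = 7610000/197000000 = 38629.4 μs.
Pipeline fill: first packet needs 2·t_tx to clear all hops; remaining 98 packets each add one t_tx.
Total = (2+99-1)·t_tx + 2·t_prop = 100·0.32 + 2·38629.4 = 77300 μs.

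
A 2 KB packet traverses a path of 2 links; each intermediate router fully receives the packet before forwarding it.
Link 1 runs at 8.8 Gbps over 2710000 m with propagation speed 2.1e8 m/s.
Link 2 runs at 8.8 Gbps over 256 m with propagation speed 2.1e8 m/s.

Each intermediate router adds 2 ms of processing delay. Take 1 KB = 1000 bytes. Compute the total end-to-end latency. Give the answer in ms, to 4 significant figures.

14.91 ms

L = 16000 bits.
Transmission delay per hop = L/R = 16000/8800000000 = 0.00181818 ms; 2 hops → 0.00363636 ms.
Propagation delays (d/s per hop): 12.9048, 0.00121905 ms; sum = 12.906 ms.
Processing at 1 router(s): 1 × 2 ms = 2 ms.
End-to-end = 14.91 ms.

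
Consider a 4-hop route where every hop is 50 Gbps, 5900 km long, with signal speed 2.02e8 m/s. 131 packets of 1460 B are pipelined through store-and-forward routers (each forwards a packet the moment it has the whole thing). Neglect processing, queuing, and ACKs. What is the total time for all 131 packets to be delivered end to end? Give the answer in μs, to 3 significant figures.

117000 μs

Per-hop transmission t_tx = L/R = 11680/50000000000 = 0.2336 μs.
Per-hop propagation t_prop = 5900000/202000000 = 29207.9 μs.
Pipeline fill: first packet needs 4·t_tx to clear all hops; remaining 130 packets each add one t_tx.
Total = (4+131-1)·t_tx + 4·t_prop = 134·0.2336 + 4·29207.9 = 117000 μs.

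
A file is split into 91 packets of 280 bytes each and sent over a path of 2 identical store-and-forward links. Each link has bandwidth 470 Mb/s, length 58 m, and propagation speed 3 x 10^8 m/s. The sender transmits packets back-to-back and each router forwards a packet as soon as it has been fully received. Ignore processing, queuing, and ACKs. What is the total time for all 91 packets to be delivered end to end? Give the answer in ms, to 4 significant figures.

0.4389 ms

Per-hop transmission t_tx = L/R = 2240/470000000 = 0.00476596 ms.
Per-hop propagation t_prop = 58/300000000 = 0.000193333 ms.
Pipeline fill: first packet needs 2·t_tx to clear all hops; remaining 90 packets each add one t_tx.
Total = (2+91-1)·t_tx + 2·t_prop = 92·0.00476596 + 2·0.000193333 = 0.4389 ms.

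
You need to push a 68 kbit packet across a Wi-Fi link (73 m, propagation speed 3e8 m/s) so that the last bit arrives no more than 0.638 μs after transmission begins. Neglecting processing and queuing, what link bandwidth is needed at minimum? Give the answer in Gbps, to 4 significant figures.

Propagation delay = 73 / 300000000 = 0.243333 μs.
Transmission budget = 0.638 − 0.243333 = 0.394667 μs.
R ≥ L / t_tx = 68000 bits / 3.94667e-07 s = 172.3 Gbps.

172.3 Gbps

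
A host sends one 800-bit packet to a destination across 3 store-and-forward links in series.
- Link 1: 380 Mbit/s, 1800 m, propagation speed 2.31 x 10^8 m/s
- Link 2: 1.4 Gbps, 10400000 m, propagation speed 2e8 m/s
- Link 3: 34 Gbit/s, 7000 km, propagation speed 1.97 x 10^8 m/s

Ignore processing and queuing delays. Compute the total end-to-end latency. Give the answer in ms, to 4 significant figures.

Transmission delays (L/R per hop): 0.00210526, 0.000571429, 2.35294e-05 ms; sum = 0.00270022 ms.
Propagation delays (d/s per hop): 0.00779221, 52, 35.533 ms; sum = 87.5408 ms.
End-to-end = 87.54 ms.

87.54 ms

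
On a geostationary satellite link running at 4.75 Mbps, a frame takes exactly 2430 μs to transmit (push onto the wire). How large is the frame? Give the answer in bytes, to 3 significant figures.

1440 bytes

L = R × t_tx = 4750000 b/s × 0.00243 s = 11542.5 bits.
In bytes: 11542.5 / 8 = 1440 bytes.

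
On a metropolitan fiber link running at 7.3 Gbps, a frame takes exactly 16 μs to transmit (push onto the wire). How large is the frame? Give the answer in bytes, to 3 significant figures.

14600 bytes

L = R × t_tx = 7300000000 b/s × 1.6e-05 s = 116800 bits.
In bytes: 116800 / 8 = 14600 bytes.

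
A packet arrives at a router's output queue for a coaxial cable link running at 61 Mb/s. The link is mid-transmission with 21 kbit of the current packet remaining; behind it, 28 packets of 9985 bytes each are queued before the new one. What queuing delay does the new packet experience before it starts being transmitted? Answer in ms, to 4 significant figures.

Each queued packet: L/R = 79880/61000000 = 1.30951 ms.
28 queued → 36.6662 ms.
Plus remaining 21000 bits of current packet: 0.344262 ms.
Queuing delay = 37.01 ms.

37.01 ms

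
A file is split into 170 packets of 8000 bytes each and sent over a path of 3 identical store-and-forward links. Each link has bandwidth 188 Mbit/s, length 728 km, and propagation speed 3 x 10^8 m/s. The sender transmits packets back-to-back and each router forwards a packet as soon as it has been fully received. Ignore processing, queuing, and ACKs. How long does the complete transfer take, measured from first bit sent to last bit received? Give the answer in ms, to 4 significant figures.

Per-hop transmission t_tx = L/R = 64000/188000000 = 0.340426 ms.
Per-hop propagation t_prop = 728000/300000000 = 2.42667 ms.
Pipeline fill: first packet needs 3·t_tx to clear all hops; remaining 169 packets each add one t_tx.
Total = (3+170-1)·t_tx + 3·t_prop = 172·0.340426 + 3·2.42667 = 65.83 ms.

65.83 ms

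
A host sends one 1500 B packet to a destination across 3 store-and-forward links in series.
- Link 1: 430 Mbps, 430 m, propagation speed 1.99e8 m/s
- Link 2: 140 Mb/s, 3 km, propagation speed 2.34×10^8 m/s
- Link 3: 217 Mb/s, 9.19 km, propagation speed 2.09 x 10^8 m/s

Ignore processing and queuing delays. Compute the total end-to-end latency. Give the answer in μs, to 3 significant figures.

228 μs

L = 1500 × 8 = 12000 bits.
Transmission delays (L/R per hop): 27.907, 85.7143, 55.2995 μs; sum = 168.921 μs.
Propagation delays (d/s per hop): 2.1608, 12.8205, 43.9713 μs; sum = 58.9526 μs.
End-to-end = 228 μs.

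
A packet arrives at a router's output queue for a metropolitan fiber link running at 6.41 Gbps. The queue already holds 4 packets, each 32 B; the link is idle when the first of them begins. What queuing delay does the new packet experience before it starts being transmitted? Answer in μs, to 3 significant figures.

Each queued packet: L/R = 256/6410000000 = 0.0399376 μs.
4 queued → 0.15975 μs.
Queuing delay = 0.160 μs.

0.160 μs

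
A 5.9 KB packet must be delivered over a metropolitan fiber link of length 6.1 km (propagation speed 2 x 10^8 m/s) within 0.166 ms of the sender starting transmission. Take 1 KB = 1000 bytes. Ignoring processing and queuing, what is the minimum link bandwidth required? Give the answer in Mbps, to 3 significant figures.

348 Mbps

L = 47200 bits.
Propagation delay = 6100 / 200000000 = 0.0305 ms.
Transmission budget = 0.166 − 0.0305 = 0.1355 ms.
R ≥ L / t_tx = 47200 bits / 0.0001355 s = 348 Mbps.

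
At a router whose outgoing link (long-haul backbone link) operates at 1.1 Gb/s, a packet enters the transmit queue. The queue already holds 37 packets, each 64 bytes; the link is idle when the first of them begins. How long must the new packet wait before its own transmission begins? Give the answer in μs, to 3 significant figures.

Each queued packet: L/R = 512/1100000000 = 0.465455 μs.
37 queued → 17.2218 μs.
Queuing delay = 17.2 μs.

17.2 μs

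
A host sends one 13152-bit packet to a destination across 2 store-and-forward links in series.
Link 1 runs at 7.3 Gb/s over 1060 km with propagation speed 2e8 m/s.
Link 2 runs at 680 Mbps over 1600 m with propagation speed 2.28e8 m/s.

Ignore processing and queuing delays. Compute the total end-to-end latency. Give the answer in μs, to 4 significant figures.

Transmission delays (L/R per hop): 1.80164, 19.3412 μs; sum = 21.1428 μs.
Propagation delays (d/s per hop): 5300, 7.01754 μs; sum = 5307.02 μs.
End-to-end = 5328 μs.

5328 μs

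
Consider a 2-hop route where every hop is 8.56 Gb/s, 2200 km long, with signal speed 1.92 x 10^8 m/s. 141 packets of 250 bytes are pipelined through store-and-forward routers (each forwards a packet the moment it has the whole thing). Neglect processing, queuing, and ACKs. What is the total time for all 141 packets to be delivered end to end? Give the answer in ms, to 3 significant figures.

22.9 ms

Per-hop transmission t_tx = L/R = 2000/8.56e+09 = 0.000233645 ms.
Per-hop propagation t_prop = 2200000/192000000 = 11.4583 ms.
Pipeline fill: first packet needs 2·t_tx to clear all hops; remaining 140 packets each add one t_tx.
Total = (2+141-1)·t_tx + 2·t_prop = 142·0.000233645 + 2·11.4583 = 22.9 ms.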